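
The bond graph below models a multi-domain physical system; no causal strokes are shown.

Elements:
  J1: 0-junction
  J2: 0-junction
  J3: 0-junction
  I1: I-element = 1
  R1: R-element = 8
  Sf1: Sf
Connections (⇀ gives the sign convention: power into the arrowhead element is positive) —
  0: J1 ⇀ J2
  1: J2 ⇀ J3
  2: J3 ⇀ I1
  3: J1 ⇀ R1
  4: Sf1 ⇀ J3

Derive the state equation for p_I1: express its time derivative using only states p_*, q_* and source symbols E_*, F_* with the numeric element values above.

#4 →Sf1  (Sf1: flow source, stroke at near end)
#2 →I1  (I1 integral (f out))
#1 →J3  (J3: last free bond brings effort in)
#0 →J2  (J2: last free bond brings effort in)
#3 →J1  (only one effort-in slot at J1)

dp_I1/dt = 8*F_Sf1 - 8*p_I1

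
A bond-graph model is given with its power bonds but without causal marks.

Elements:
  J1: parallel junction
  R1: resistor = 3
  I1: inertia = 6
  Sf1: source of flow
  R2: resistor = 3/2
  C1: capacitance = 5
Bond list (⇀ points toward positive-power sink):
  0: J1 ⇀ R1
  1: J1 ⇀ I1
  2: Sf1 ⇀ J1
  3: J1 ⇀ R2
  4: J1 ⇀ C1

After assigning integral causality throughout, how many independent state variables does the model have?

2  (C1, I1 all integral)

β2 stroke at Sf1  (Sf1: flow source, stroke at near end)
β1 stroke at I1  (prefer integral on I1)
β4 stroke at J1  (prefer integral on C1)
β0 stroke at R1  (0-jn J1 has e-setter on 4)
β3 stroke at R2  (J1 effort already set via bond 4)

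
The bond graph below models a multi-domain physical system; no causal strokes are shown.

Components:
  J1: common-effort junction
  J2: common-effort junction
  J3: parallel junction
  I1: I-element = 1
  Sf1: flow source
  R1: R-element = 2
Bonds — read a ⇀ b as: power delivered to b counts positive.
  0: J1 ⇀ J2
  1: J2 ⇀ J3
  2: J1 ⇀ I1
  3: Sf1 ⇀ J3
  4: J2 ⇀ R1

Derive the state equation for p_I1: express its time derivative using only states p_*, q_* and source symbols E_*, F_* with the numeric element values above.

dp_I1/dt = 2*F_Sf1 - 2*p_I1

b3 →Sf1  (source Sf1 imposes f)
b1 →J3  (J3: last free bond brings effort in)
b2 →I1  (prefer integral on I1)
b0 →J1  (J1 needs exactly one e-in)
b4 →J2  (J2: last free bond brings effort in)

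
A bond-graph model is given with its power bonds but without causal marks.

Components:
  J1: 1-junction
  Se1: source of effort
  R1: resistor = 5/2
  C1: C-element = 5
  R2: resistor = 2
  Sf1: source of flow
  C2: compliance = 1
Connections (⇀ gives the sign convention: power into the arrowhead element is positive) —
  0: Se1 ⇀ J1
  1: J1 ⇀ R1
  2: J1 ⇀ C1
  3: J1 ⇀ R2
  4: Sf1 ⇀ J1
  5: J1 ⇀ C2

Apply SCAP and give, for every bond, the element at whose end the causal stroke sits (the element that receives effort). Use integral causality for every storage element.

b0 stroke→J1  (Se1 (Se) sets effort on bond)
b4 stroke→Sf1  (Sf1: flow source, stroke at near end)
b1 stroke→J1  (common-f at J1 fixed by 4)
b2 stroke→J1  (J1 flow already set via bond 4)
b3 stroke→J1  (J1 flow already set via bond 4)
b5 stroke→J1  (J1 flow already set via bond 4)

bond 0 stroke at J1
bond 1 stroke at J1
bond 2 stroke at J1
bond 3 stroke at J1
bond 4 stroke at Sf1
bond 5 stroke at J1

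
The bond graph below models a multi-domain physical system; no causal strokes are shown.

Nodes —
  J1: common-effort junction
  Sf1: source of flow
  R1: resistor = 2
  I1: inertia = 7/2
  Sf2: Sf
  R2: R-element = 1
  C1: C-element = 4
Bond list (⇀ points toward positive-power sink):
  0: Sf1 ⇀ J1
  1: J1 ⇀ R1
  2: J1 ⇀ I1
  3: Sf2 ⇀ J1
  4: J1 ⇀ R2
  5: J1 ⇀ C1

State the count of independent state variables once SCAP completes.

2  (C1, I1 all integral)

#0 stroke→Sf1  (Sf1: flow source, stroke at near end)
#3 stroke→Sf2  (Sf2 (Sf) sets flow on bond)
#2 stroke→I1  (prefer integral on I1)
#5 stroke→J1  (C1 integral (e out))
#1 stroke→R1  (J1 effort already set via bond 5)
#4 stroke→R2  (common-e at J1 fixed by 5)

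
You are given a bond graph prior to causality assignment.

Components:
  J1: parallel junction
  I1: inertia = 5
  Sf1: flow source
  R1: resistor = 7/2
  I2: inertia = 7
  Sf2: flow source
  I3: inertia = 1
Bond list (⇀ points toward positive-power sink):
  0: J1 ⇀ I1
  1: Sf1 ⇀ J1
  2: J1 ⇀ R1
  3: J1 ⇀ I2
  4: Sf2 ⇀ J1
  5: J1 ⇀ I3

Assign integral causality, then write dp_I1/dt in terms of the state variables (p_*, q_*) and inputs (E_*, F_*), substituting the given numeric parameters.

dp_I1/dt = 7*F_Sf1/2 + 7*F_Sf2/2 - 7*p_I1/10 - p_I2/2 - 7*p_I3/2

β1 stroke→Sf1  (source Sf1 imposes f)
β4 stroke→Sf2  (source Sf2 imposes f)
β0 stroke→I1  (I1 outputs flow p/I1)
β3 stroke→I2  (prefer integral on I2)
β5 stroke→I3  (I3 integral (f out))
β2 stroke→J1  (closing 0-jn rule on J1)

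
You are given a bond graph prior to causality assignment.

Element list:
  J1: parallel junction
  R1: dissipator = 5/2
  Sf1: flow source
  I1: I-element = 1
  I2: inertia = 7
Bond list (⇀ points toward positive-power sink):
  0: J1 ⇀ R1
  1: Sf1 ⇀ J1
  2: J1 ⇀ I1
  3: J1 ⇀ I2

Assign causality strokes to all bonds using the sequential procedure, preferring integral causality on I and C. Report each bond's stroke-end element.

b0 stroke at J1
b1 stroke at Sf1
b2 stroke at I1
b3 stroke at I2

β1 stroke at Sf1  (source Sf1 imposes f)
β2 stroke at I1  (prefer integral on I1)
β3 stroke at I2  (I2 outputs flow p/I2)
β0 stroke at J1  (J1 needs exactly one e-in)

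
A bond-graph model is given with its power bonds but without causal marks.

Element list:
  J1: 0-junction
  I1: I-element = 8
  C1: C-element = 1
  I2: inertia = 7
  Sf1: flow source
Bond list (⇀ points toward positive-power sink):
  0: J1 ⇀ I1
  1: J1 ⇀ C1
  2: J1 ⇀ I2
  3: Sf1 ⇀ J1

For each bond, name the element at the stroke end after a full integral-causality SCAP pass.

β3 stroke→Sf1  (Sf1: flow source, stroke at near end)
β0 stroke→I1  (I1 outputs flow p/I1)
β1 stroke→J1  (prefer integral on C1)
β2 stroke→I2  (J1 effort already set via bond 1)

b0 |I1
b1 |J1
b2 |I2
b3 |Sf1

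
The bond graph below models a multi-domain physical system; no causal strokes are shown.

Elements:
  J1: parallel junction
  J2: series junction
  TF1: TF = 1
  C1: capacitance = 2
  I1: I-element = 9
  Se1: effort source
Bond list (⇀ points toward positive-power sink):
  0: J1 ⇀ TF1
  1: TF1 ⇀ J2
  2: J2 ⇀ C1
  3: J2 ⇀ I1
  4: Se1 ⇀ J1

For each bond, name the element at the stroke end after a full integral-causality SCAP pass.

β4 |J1  (Se1 fixes effort; stroke away)
β0 |TF1  (J1: bond 4 brought effort, rest push out)
β1 |J2  (TF TF1: opposite of bond 0)
β2 |J2  (C1: C, integral causality)
β3 |I1  (only one flow-in slot at J2)

b0 stroke→TF1
b1 stroke→J2
b2 stroke→J2
b3 stroke→I1
b4 stroke→J1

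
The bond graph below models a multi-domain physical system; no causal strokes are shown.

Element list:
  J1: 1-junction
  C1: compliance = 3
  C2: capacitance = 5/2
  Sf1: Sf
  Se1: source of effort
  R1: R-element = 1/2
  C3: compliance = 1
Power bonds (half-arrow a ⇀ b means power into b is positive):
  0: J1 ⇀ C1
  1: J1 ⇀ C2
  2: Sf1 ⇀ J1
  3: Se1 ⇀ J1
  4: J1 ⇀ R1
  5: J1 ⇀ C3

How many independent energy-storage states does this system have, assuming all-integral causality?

#2 stroke→Sf1  (Sf1 fixes flow; stroke at Sf1)
#3 stroke→J1  (source Se1 imposes e)
#0 stroke→J1  (J1: bond 2 brought flow, rest push out)
#1 stroke→J1  (common-f at J1 fixed by 2)
#4 stroke→J1  (J1 flow already set via bond 2)
#5 stroke→J1  (common-f at J1 fixed by 2)

3  (C1, C2, C3 all integral)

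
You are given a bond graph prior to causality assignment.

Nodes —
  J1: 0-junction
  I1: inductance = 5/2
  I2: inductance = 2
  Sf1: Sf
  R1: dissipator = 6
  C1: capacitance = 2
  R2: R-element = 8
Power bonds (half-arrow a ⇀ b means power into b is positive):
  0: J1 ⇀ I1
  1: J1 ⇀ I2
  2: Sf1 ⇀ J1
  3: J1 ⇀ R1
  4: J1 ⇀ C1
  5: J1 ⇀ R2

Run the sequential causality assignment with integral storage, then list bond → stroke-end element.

β2 stroke at Sf1  (Sf1: flow source, stroke at near end)
β0 stroke at I1  (I1 outputs flow p/I1)
β1 stroke at I2  (I2 integral (f out))
β4 stroke at J1  (C1: C, integral causality)
β3 stroke at R1  (J1: bond 4 brought effort, rest push out)
β5 stroke at R2  (J1: bond 4 brought effort, rest push out)

#0 →I1
#1 →I2
#2 →Sf1
#3 →R1
#4 →J1
#5 →R2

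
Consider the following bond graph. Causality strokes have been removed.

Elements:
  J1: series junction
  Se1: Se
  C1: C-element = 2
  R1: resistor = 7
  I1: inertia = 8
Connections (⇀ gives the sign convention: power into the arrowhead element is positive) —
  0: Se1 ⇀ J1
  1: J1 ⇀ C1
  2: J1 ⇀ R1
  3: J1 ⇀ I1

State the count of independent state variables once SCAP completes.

#0 stroke→J1  (Se1 (Se) sets effort on bond)
#1 stroke→J1  (C1 integral (e out))
#3 stroke→I1  (I1 integral (f out))
#2 stroke→J1  (1-jn J1 has f-setter on 3)

2  (C1, I1 all integral)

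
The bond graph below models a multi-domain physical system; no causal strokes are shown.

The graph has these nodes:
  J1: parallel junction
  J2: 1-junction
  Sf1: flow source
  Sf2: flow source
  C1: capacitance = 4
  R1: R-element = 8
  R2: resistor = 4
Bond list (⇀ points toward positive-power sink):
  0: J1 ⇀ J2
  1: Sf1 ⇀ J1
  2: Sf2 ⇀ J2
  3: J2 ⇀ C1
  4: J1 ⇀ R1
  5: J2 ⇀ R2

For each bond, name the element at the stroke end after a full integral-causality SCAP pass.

β1 stroke→Sf1  (Sf1 (Sf) sets flow on bond)
β2 stroke→Sf2  (Sf2 (Sf) sets flow on bond)
β0 stroke→J2  (common-f at J2 fixed by 2)
β3 stroke→J2  (J2 flow already set via bond 2)
β5 stroke→J2  (1-jn J2 has f-setter on 2)
β4 stroke→J1  (J1 needs exactly one e-in)

b0 stroke→J2
b1 stroke→Sf1
b2 stroke→Sf2
b3 stroke→J2
b4 stroke→J1
b5 stroke→J2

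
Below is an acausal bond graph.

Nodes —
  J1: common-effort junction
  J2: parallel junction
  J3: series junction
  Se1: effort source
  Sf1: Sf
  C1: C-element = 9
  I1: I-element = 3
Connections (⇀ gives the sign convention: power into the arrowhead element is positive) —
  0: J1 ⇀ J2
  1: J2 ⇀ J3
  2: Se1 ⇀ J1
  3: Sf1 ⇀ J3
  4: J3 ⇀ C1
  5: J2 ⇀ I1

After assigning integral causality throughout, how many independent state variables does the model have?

2  (C1, I1 all integral)

bond 2 stroke at J1  (Se1: effort source, stroke at far end)
bond 3 stroke at Sf1  (source Sf1 imposes f)
bond 0 stroke at J2  (0-jn J1 has e-setter on 2)
bond 1 stroke at J3  (J2: bond 0 brought effort, rest push out)
bond 5 stroke at I1  (J2 effort already set via bond 0)
bond 4 stroke at J3  (J3: bond 3 brought flow, rest push out)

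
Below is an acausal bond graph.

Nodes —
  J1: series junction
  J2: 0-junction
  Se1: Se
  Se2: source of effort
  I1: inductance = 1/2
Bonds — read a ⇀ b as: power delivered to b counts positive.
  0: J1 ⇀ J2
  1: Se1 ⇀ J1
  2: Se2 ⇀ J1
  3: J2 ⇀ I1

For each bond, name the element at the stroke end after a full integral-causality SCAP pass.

#1 →J1  (Se1 fixes effort; stroke away)
#2 →J1  (Se2 (Se) sets effort on bond)
#0 →J2  (only one flow-in slot at J1)
#3 →I1  (common-e at J2 fixed by 0)

bond 0 stroke→J2
bond 1 stroke→J1
bond 2 stroke→J1
bond 3 stroke→I1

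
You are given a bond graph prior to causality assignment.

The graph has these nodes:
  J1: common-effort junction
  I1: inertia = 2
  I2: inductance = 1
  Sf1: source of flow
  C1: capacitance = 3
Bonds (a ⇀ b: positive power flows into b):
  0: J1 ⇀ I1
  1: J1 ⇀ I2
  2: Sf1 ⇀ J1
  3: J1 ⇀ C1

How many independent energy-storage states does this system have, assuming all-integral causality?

bond 2 |Sf1  (Sf1 fixes flow; stroke at Sf1)
bond 0 |I1  (I1 outputs flow p/I1)
bond 1 |I2  (I2 outputs flow p/I2)
bond 3 |J1  (J1 needs exactly one e-in)

3  (C1, I1, I2 all integral)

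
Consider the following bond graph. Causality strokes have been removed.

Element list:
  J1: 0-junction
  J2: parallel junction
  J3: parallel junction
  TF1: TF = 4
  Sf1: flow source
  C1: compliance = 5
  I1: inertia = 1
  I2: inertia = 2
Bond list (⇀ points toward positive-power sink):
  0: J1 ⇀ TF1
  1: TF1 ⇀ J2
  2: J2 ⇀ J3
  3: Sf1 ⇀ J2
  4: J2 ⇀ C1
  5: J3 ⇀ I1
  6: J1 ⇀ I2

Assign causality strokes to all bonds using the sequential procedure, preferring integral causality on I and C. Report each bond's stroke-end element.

β0 |J1
β1 |TF1
β2 |J3
β3 |Sf1
β4 |J2
β5 |I1
β6 |I2

b3 →Sf1  (Sf1 (Sf) sets flow on bond)
b4 →J2  (C1 integral (e out))
b1 →TF1  (J2 effort already set via bond 4)
b2 →J3  (J2: bond 4 brought effort, rest push out)
b5 →I1  (0-jn J3 has e-setter on 2)
b0 →J1  (TF1 one-in-one-out from 1)
b6 →I2  (common-e at J1 fixed by 0)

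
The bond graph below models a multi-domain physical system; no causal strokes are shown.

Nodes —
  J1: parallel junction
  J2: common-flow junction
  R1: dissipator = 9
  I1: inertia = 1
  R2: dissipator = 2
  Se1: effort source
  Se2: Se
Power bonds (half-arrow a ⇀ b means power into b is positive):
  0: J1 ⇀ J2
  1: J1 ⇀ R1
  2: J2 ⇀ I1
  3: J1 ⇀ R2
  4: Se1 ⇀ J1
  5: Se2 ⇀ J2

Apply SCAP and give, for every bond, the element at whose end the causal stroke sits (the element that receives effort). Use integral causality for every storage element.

#4 stroke at J1  (source Se1 imposes e)
#5 stroke at J2  (source Se2 imposes e)
#0 stroke at J2  (J1: bond 4 brought effort, rest push out)
#1 stroke at R1  (J1: bond 4 brought effort, rest push out)
#3 stroke at R2  (common-e at J1 fixed by 4)
#2 stroke at I1  (J2: last free bond brings flow in)

β0 stroke at J2
β1 stroke at R1
β2 stroke at I1
β3 stroke at R2
β4 stroke at J1
β5 stroke at J2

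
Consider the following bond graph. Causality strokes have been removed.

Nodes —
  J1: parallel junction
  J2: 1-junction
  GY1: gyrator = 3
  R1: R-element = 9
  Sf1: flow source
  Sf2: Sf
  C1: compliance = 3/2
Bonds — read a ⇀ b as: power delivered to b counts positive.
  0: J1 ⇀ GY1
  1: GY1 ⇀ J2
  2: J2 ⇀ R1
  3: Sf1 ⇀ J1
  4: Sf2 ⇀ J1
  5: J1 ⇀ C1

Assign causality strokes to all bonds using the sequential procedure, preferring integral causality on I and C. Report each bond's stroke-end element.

β3 stroke→Sf1  (Sf1 fixes flow; stroke at Sf1)
β4 stroke→Sf2  (Sf2 (Sf) sets flow on bond)
β5 stroke→J1  (C1 integral (e out))
β0 stroke→GY1  (common-e at J1 fixed by 5)
β1 stroke→GY1  (GY1: gyrator matches bond 0)
β2 stroke→J2  (J2: bond 1 brought flow, rest push out)

β0 stroke→GY1
β1 stroke→GY1
β2 stroke→J2
β3 stroke→Sf1
β4 stroke→Sf2
β5 stroke→J1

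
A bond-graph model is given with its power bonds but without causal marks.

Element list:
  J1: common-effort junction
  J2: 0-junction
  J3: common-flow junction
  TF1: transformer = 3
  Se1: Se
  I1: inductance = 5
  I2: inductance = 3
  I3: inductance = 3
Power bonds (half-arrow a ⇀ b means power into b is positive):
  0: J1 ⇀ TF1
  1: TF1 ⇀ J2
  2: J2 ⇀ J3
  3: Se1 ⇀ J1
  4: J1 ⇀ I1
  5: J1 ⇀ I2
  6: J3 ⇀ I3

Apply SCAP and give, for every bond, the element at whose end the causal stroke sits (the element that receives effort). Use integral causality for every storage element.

bond 0 |TF1
bond 1 |J2
bond 2 |J3
bond 3 |J1
bond 4 |I1
bond 5 |I2
bond 6 |I3

β3 |J1  (Se1 (Se) sets effort on bond)
β0 |TF1  (J1 effort already set via bond 3)
β4 |I1  (0-jn J1 has e-setter on 3)
β5 |I2  (0-jn J1 has e-setter on 3)
β1 |J2  (TF1: transformer flips bond 0)
β2 |J3  (J2 effort already set via bond 1)
β6 |I3  (closing 1-jn rule on J3)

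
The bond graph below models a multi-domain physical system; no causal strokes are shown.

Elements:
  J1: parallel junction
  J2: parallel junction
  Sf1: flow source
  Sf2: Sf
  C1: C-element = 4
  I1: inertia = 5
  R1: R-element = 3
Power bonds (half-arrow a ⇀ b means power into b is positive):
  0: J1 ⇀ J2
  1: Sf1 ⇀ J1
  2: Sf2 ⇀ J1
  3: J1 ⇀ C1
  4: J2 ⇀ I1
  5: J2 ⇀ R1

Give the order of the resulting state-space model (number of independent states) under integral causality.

β1 →Sf1  (Sf1 (Sf) sets flow on bond)
β2 →Sf2  (source Sf2 imposes f)
β3 →J1  (C1 integral (e out))
β0 →J2  (common-e at J1 fixed by 3)
β4 →I1  (J2: bond 0 brought effort, rest push out)
β5 →R1  (J2 effort already set via bond 0)

2  (C1, I1 all integral)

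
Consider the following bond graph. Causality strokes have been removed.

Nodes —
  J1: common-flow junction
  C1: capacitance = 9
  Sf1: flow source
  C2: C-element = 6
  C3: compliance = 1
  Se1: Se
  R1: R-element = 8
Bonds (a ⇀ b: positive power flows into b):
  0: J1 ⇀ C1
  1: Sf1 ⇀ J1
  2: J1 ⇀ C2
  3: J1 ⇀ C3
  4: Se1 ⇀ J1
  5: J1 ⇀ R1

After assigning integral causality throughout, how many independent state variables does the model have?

bond 1 stroke→Sf1  (Sf1: flow source, stroke at near end)
bond 4 stroke→J1  (Se1 fixes effort; stroke away)
bond 0 stroke→J1  (J1 flow already set via bond 1)
bond 2 stroke→J1  (J1: bond 1 brought flow, rest push out)
bond 3 stroke→J1  (1-jn J1 has f-setter on 1)
bond 5 stroke→J1  (common-f at J1 fixed by 1)

3  (C1, C2, C3 all integral)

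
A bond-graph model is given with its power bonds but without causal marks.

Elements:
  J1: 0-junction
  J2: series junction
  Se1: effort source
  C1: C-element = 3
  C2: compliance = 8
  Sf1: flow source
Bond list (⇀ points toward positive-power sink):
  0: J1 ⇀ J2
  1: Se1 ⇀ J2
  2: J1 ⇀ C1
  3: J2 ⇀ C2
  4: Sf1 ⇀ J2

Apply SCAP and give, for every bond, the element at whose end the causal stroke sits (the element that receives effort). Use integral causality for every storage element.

β1 stroke→J2  (source Se1 imposes e)
β4 stroke→Sf1  (source Sf1 imposes f)
β0 stroke→J2  (1-jn J2 has f-setter on 4)
β3 stroke→J2  (common-f at J2 fixed by 4)
β2 stroke→J1  (only one effort-in slot at J1)

β0 |J2
β1 |J2
β2 |J1
β3 |J2
β4 |Sf1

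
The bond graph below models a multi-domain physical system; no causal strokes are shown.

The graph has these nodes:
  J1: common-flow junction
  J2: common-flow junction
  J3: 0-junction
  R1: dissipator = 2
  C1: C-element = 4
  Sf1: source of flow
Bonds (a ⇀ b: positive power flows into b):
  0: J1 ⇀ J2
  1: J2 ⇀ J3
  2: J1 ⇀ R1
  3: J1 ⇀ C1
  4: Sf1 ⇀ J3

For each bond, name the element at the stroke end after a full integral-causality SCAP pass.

b4 |Sf1  (source Sf1 imposes f)
b1 |J3  (J3 needs exactly one e-in)
b0 |J2  (common-f at J2 fixed by 1)
b2 |J1  (common-f at J1 fixed by 0)
b3 |J1  (J1 flow already set via bond 0)

bond 0 stroke→J2
bond 1 stroke→J3
bond 2 stroke→J1
bond 3 stroke→J1
bond 4 stroke→Sf1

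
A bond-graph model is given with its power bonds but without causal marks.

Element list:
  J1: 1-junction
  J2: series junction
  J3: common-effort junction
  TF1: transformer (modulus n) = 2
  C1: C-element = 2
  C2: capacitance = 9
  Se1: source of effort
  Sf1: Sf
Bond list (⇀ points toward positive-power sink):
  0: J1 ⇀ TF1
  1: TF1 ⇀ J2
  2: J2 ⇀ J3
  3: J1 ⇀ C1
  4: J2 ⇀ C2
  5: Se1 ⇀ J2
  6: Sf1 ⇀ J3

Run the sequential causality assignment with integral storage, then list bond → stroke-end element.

#5 stroke→J2  (Se1 (Se) sets effort on bond)
#6 stroke→Sf1  (Sf1 fixes flow; stroke at Sf1)
#2 stroke→J3  (J3: last free bond brings effort in)
#1 stroke→J2  (J2 flow already set via bond 2)
#4 stroke→J2  (common-f at J2 fixed by 2)
#0 stroke→TF1  (TF1: transformer flips bond 1)
#3 stroke→J1  (J1 flow already set via bond 0)

β0 stroke→TF1
β1 stroke→J2
β2 stroke→J3
β3 stroke→J1
β4 stroke→J2
β5 stroke→J2
β6 stroke→Sf1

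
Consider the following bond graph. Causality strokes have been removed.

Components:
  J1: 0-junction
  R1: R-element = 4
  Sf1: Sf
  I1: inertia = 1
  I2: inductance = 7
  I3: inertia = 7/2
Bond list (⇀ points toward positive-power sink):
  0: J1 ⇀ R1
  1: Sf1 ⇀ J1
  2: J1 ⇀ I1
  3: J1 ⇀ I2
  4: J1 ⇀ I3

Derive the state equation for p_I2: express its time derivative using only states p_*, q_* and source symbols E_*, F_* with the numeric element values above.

dp_I2/dt = 4*F_Sf1 - 4*p_I1 - 4*p_I2/7 - 8*p_I3/7

bond 1 stroke at Sf1  (Sf1 (Sf) sets flow on bond)
bond 2 stroke at I1  (prefer integral on I1)
bond 3 stroke at I2  (I2 integral (f out))
bond 4 stroke at I3  (prefer integral on I3)
bond 0 stroke at J1  (closing 0-jn rule on J1)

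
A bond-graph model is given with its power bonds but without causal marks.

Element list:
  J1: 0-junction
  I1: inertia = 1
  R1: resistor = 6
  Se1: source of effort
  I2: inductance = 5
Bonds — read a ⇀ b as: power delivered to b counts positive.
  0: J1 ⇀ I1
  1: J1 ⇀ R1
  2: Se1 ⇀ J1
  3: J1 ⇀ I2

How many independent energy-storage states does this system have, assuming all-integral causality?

2  (I1, I2 all integral)

#2 |J1  (source Se1 imposes e)
#0 |I1  (0-jn J1 has e-setter on 2)
#1 |R1  (J1: bond 2 brought effort, rest push out)
#3 |I2  (common-e at J1 fixed by 2)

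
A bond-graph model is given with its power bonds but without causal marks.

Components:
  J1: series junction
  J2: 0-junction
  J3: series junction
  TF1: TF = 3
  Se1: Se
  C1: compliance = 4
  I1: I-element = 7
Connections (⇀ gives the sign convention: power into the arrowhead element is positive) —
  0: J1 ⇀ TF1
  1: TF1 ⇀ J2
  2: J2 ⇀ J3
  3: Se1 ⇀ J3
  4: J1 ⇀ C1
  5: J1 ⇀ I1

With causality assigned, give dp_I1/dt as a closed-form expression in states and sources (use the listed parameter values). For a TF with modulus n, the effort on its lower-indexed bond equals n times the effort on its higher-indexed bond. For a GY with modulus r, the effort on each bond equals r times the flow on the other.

dp_I1/dt = 3*E_Se1 - q_C1/4

b3 stroke→J3  (Se1 fixes effort; stroke away)
b2 stroke→J2  (closing 1-jn rule on J3)
b1 stroke→TF1  (J2 effort already set via bond 2)
b0 stroke→J1  (through TF1, causality passes straight; one stroke at TF1)
b4 stroke→J1  (prefer integral on C1)
b5 stroke→I1  (closing 1-jn rule on J1)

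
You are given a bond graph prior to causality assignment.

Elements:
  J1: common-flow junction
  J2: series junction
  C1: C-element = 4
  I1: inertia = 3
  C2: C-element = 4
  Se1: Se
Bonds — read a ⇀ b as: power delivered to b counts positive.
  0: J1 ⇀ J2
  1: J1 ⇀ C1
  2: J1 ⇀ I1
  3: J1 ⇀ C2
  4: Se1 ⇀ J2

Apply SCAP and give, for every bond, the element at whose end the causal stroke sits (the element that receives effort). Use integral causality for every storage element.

β0 stroke→J1
β1 stroke→J1
β2 stroke→I1
β3 stroke→J1
β4 stroke→J2

b4 stroke→J2  (Se1 (Se) sets effort on bond)
b0 stroke→J1  (closing 1-jn rule on J2)
b1 stroke→J1  (C1 integral (e out))
b2 stroke→I1  (I1: I, integral causality)
b3 stroke→J1  (common-f at J1 fixed by 2)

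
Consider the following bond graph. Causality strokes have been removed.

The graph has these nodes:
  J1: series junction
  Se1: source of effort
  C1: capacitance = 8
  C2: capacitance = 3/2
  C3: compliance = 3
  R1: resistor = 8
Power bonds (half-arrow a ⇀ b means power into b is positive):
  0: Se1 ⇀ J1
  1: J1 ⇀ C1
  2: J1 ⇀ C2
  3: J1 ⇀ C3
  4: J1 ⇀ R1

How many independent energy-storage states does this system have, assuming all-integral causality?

3  (C1, C2, C3 all integral)

bond 0 |J1  (Se1 fixes effort; stroke away)
bond 1 |J1  (prefer integral on C1)
bond 2 |J1  (C2 integral (e out))
bond 3 |J1  (prefer integral on C3)
bond 4 |R1  (J1: last free bond brings flow in)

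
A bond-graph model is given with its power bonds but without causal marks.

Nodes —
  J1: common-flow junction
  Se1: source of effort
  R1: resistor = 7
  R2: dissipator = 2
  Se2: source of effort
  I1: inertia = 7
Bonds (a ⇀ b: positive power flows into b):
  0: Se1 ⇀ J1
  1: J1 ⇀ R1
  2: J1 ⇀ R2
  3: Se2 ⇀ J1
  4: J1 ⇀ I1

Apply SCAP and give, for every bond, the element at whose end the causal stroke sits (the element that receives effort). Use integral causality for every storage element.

#0 |J1  (Se1 (Se) sets effort on bond)
#3 |J1  (source Se2 imposes e)
#4 |I1  (prefer integral on I1)
#1 |J1  (common-f at J1 fixed by 4)
#2 |J1  (J1 flow already set via bond 4)

β0 stroke→J1
β1 stroke→J1
β2 stroke→J1
β3 stroke→J1
β4 stroke→I1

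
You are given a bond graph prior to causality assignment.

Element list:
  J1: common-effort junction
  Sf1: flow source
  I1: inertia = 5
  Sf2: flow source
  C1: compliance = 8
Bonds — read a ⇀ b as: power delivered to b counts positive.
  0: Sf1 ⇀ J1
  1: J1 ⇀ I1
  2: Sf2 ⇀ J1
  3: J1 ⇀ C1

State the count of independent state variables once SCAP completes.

2  (C1, I1 all integral)

#0 |Sf1  (Sf1: flow source, stroke at near end)
#2 |Sf2  (source Sf2 imposes f)
#1 |I1  (prefer integral on I1)
#3 |J1  (closing 0-jn rule on J1)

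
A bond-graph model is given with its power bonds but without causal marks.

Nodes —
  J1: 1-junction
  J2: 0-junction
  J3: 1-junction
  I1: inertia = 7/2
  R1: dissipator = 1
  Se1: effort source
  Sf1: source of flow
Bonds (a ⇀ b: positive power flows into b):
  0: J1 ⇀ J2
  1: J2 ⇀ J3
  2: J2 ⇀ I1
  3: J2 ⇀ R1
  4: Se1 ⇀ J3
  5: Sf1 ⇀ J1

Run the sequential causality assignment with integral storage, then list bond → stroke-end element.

b4 stroke at J3  (source Se1 imposes e)
b5 stroke at Sf1  (Sf1 fixes flow; stroke at Sf1)
b0 stroke at J1  (J1 flow already set via bond 5)
b1 stroke at J2  (J3 needs exactly one f-in)
b2 stroke at I1  (0-jn J2 has e-setter on 1)
b3 stroke at R1  (common-e at J2 fixed by 1)

bond 0 →J1
bond 1 →J2
bond 2 →I1
bond 3 →R1
bond 4 →J3
bond 5 →Sf1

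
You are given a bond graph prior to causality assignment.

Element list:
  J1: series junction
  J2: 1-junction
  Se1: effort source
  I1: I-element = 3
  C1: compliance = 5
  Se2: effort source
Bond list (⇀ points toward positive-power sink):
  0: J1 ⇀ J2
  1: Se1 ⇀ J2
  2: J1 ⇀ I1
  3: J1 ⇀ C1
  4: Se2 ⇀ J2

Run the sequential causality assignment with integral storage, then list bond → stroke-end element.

β1 stroke at J2  (Se1: effort source, stroke at far end)
β4 stroke at J2  (Se2 (Se) sets effort on bond)
β0 stroke at J1  (J2 needs exactly one f-in)
β2 stroke at I1  (I1: I, integral causality)
β3 stroke at J1  (J1: bond 2 brought flow, rest push out)

β0 →J1
β1 →J2
β2 →I1
β3 →J1
β4 →J2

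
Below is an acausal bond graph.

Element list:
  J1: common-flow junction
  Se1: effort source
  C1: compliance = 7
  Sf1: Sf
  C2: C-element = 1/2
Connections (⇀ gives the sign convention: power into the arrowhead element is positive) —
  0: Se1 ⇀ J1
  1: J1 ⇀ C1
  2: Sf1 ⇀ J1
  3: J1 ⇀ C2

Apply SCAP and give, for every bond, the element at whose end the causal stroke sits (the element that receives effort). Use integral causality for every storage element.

bond 0 →J1  (Se1: effort source, stroke at far end)
bond 2 →Sf1  (source Sf1 imposes f)
bond 1 →J1  (1-jn J1 has f-setter on 2)
bond 3 →J1  (J1 flow already set via bond 2)

b0 →J1
b1 →J1
b2 →Sf1
b3 →J1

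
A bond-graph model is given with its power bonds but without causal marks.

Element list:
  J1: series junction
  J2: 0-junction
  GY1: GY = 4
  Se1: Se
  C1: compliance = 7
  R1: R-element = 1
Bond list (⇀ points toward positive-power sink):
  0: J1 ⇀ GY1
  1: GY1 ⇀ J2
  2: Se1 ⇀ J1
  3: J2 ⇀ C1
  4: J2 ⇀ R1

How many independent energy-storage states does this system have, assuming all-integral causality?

1  (C1 all integral)

bond 2 stroke at J1  (Se1: effort source, stroke at far end)
bond 0 stroke at GY1  (J1 needs exactly one f-in)
bond 1 stroke at GY1  (GY1: gyrator matches bond 0)
bond 3 stroke at J2  (prefer integral on C1)
bond 4 stroke at R1  (0-jn J2 has e-setter on 3)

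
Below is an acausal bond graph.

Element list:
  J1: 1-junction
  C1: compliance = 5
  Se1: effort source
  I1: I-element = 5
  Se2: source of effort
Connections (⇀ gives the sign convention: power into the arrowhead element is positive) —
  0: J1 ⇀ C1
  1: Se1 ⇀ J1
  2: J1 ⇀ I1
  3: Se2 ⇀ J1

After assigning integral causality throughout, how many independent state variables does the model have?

b1 stroke at J1  (Se1: effort source, stroke at far end)
b3 stroke at J1  (Se2 fixes effort; stroke away)
b0 stroke at J1  (C1: C, integral causality)
b2 stroke at I1  (J1 needs exactly one f-in)

2  (C1, I1 all integral)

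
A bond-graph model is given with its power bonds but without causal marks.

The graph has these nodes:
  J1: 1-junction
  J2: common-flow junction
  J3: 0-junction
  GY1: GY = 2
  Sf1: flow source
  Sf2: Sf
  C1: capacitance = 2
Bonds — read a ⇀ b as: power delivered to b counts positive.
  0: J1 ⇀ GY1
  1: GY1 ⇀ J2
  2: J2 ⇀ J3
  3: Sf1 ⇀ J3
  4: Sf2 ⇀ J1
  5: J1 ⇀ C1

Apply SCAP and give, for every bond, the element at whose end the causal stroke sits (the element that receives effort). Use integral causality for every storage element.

b0 stroke→J1
b1 stroke→J2
b2 stroke→J3
b3 stroke→Sf1
b4 stroke→Sf2
b5 stroke→J1

bond 3 →Sf1  (Sf1 (Sf) sets flow on bond)
bond 4 →Sf2  (source Sf2 imposes f)
bond 0 →J1  (J1: bond 4 brought flow, rest push out)
bond 5 →J1  (1-jn J1 has f-setter on 4)
bond 2 →J3  (J3 needs exactly one e-in)
bond 1 →J2  (through GY1, causality inverts; strokes same side of GY1)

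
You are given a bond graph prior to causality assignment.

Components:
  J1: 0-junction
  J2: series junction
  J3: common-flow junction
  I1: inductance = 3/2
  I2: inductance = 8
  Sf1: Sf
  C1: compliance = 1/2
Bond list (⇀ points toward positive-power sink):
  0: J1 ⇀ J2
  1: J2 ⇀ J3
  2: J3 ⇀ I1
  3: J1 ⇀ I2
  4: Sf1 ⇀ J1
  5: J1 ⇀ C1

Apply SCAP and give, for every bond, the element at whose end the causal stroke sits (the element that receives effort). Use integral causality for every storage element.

b0 |J2
b1 |J3
b2 |I1
b3 |I2
b4 |Sf1
b5 |J1

b4 stroke→Sf1  (Sf1 (Sf) sets flow on bond)
b2 stroke→I1  (prefer integral on I1)
b1 stroke→J3  (1-jn J3 has f-setter on 2)
b0 stroke→J2  (J2 flow already set via bond 1)
b3 stroke→I2  (I2: I, integral causality)
b5 stroke→J1  (only one effort-in slot at J1)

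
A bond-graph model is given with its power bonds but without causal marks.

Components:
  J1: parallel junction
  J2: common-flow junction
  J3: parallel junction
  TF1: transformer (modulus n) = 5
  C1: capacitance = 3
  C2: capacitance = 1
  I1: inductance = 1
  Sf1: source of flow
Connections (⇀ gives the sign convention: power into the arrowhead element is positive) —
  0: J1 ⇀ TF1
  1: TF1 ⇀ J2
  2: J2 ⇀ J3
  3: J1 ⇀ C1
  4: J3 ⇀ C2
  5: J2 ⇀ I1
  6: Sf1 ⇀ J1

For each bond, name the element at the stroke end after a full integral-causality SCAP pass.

bond 6 stroke→Sf1  (Sf1 fixes flow; stroke at Sf1)
bond 3 stroke→J1  (C1: C, integral causality)
bond 0 stroke→TF1  (0-jn J1 has e-setter on 3)
bond 1 stroke→J2  (TF TF1: opposite of bond 0)
bond 4 stroke→J3  (C2: C, integral causality)
bond 2 stroke→J2  (J3 effort already set via bond 4)
bond 5 stroke→I1  (only one flow-in slot at J2)

β0 |TF1
β1 |J2
β2 |J2
β3 |J1
β4 |J3
β5 |I1
β6 |Sf1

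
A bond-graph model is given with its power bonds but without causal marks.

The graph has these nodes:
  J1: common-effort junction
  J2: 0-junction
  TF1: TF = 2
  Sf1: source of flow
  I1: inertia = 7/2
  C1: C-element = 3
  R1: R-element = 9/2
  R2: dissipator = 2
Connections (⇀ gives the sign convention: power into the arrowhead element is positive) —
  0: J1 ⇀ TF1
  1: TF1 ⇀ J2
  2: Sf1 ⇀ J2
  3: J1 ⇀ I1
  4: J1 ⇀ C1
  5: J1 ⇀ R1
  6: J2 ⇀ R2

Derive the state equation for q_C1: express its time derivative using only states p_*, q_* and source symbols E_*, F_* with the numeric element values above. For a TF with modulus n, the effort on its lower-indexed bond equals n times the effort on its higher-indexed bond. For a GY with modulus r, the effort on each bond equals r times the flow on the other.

b2 stroke→Sf1  (Sf1: flow source, stroke at near end)
b3 stroke→I1  (prefer integral on I1)
b4 stroke→J1  (C1 integral (e out))
b0 stroke→TF1  (J1 effort already set via bond 4)
b5 stroke→R1  (J1 effort already set via bond 4)
b1 stroke→J2  (TF TF1: opposite of bond 0)
b6 stroke→R2  (0-jn J2 has e-setter on 1)

dq_C1/dt = F_Sf1/2 - 2*p_I1/7 - 25*q_C1/216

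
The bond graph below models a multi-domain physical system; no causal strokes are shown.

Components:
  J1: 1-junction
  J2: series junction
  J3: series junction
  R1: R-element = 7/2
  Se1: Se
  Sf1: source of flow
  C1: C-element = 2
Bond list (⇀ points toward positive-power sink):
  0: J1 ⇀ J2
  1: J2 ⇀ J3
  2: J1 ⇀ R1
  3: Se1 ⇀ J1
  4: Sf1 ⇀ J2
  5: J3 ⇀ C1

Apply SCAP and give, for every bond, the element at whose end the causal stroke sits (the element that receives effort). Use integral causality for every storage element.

#3 stroke→J1  (Se1: effort source, stroke at far end)
#4 stroke→Sf1  (Sf1: flow source, stroke at near end)
#0 stroke→J2  (J2 flow already set via bond 4)
#1 stroke→J2  (1-jn J2 has f-setter on 4)
#5 stroke→J3  (1-jn J3 has f-setter on 1)
#2 stroke→J1  (J1 flow already set via bond 0)

β0 stroke→J2
β1 stroke→J2
β2 stroke→J1
β3 stroke→J1
β4 stroke→Sf1
β5 stroke→J3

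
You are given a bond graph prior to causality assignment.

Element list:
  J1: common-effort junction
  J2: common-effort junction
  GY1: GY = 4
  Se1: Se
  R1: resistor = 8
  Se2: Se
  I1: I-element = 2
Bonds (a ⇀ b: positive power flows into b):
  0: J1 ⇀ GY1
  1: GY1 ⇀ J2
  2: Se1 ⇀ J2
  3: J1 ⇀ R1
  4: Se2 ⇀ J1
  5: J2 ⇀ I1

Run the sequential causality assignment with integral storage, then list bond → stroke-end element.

b2 stroke→J2  (Se1 fixes effort; stroke away)
b4 stroke→J1  (Se2 (Se) sets effort on bond)
b0 stroke→GY1  (J1: bond 4 brought effort, rest push out)
b3 stroke→R1  (common-e at J1 fixed by 4)
b1 stroke→GY1  (J2: bond 2 brought effort, rest push out)
b5 stroke→I1  (common-e at J2 fixed by 2)

#0 →GY1
#1 →GY1
#2 →J2
#3 →R1
#4 →J1
#5 →I1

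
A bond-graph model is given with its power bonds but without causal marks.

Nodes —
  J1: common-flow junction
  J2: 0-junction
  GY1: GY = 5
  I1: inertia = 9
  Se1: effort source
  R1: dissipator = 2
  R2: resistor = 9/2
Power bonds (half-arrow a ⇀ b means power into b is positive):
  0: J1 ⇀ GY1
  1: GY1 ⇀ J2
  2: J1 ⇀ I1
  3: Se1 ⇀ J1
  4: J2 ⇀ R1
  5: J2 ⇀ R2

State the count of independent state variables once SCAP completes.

β3 stroke→J1  (Se1 fixes effort; stroke away)
β2 stroke→I1  (prefer integral on I1)
β0 stroke→J1  (1-jn J1 has f-setter on 2)
β1 stroke→J2  (through GY1, causality inverts; strokes same side of GY1)
β4 stroke→R1  (0-jn J2 has e-setter on 1)
β5 stroke→R2  (common-e at J2 fixed by 1)

1  (I1 all integral)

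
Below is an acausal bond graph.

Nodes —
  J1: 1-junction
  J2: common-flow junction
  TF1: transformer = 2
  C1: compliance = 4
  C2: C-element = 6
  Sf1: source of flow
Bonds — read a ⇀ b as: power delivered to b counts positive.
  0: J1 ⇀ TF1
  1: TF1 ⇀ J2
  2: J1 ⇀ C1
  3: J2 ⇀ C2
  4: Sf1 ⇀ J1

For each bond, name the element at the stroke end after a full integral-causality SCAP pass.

#4 |Sf1  (Sf1 fixes flow; stroke at Sf1)
#0 |J1  (J1: bond 4 brought flow, rest push out)
#2 |J1  (1-jn J1 has f-setter on 4)
#1 |TF1  (TF TF1: opposite of bond 0)
#3 |J2  (J2 flow already set via bond 1)

#0 →J1
#1 →TF1
#2 →J1
#3 →J2
#4 →Sf1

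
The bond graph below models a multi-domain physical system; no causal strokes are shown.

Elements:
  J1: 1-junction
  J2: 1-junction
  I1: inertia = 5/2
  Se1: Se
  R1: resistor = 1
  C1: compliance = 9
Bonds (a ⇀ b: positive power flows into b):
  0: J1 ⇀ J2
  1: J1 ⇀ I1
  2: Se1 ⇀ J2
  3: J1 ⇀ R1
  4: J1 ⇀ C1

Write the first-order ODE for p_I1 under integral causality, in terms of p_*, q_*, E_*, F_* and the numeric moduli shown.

dp_I1/dt = E_Se1 - 2*p_I1/5 - q_C1/9

β2 |J2  (Se1: effort source, stroke at far end)
β0 |J1  (J2 needs exactly one f-in)
β1 |I1  (I1 outputs flow p/I1)
β3 |J1  (common-f at J1 fixed by 1)
β4 |J1  (1-jn J1 has f-setter on 1)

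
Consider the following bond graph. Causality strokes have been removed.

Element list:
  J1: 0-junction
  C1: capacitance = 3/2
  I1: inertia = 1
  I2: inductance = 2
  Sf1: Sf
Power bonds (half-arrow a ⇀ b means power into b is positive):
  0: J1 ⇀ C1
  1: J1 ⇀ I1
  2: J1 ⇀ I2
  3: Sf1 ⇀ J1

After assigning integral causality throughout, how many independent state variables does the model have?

#3 stroke at Sf1  (Sf1 (Sf) sets flow on bond)
#0 stroke at J1  (prefer integral on C1)
#1 stroke at I1  (J1: bond 0 brought effort, rest push out)
#2 stroke at I2  (0-jn J1 has e-setter on 0)

3  (C1, I1, I2 all integral)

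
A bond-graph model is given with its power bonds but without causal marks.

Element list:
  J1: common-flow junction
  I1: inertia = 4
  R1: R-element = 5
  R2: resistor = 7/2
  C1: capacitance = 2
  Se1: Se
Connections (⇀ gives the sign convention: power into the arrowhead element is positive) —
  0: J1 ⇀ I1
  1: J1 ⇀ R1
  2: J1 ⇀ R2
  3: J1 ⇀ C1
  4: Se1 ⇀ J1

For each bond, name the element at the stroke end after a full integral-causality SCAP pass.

b4 stroke at J1  (Se1 (Se) sets effort on bond)
b0 stroke at I1  (prefer integral on I1)
b1 stroke at J1  (common-f at J1 fixed by 0)
b2 stroke at J1  (1-jn J1 has f-setter on 0)
b3 stroke at J1  (J1: bond 0 brought flow, rest push out)

bond 0 |I1
bond 1 |J1
bond 2 |J1
bond 3 |J1
bond 4 |J1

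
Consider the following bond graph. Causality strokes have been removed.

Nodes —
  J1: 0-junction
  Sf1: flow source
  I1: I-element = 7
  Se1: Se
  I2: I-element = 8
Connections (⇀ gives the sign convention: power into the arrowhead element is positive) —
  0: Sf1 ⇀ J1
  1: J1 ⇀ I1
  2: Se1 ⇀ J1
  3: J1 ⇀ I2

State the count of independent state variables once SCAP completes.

bond 0 stroke→Sf1  (Sf1 fixes flow; stroke at Sf1)
bond 2 stroke→J1  (Se1: effort source, stroke at far end)
bond 1 stroke→I1  (0-jn J1 has e-setter on 2)
bond 3 stroke→I2  (J1: bond 2 brought effort, rest push out)

2  (I1, I2 all integral)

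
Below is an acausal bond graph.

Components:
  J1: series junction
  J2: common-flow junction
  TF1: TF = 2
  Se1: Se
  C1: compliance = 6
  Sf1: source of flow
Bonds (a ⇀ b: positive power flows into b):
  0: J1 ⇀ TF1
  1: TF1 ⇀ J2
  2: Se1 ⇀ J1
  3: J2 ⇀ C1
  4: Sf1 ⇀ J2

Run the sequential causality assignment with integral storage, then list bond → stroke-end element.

b2 →J1  (Se1 fixes effort; stroke away)
b4 →Sf1  (Sf1 (Sf) sets flow on bond)
b0 →TF1  (J1 needs exactly one f-in)
b1 →J2  (J2 flow already set via bond 4)
b3 →J2  (1-jn J2 has f-setter on 4)

bond 0 →TF1
bond 1 →J2
bond 2 →J1
bond 3 →J2
bond 4 →Sf1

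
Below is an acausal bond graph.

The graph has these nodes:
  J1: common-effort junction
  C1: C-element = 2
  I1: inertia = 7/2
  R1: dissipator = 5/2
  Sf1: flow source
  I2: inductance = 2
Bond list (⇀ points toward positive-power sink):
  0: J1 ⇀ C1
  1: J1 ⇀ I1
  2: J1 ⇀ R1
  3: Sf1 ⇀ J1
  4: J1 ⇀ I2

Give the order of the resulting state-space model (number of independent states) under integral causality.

3  (C1, I1, I2 all integral)

β3 →Sf1  (Sf1 (Sf) sets flow on bond)
β0 →J1  (C1 integral (e out))
β1 →I1  (common-e at J1 fixed by 0)
β2 →R1  (common-e at J1 fixed by 0)
β4 →I2  (0-jn J1 has e-setter on 0)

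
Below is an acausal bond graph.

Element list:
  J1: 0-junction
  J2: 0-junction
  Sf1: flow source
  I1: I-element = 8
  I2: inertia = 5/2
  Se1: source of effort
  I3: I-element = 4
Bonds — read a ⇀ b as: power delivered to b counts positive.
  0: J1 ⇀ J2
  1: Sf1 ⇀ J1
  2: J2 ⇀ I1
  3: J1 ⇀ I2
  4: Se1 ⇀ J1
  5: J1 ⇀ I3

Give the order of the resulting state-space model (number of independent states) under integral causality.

bond 1 stroke at Sf1  (Sf1 fixes flow; stroke at Sf1)
bond 4 stroke at J1  (Se1: effort source, stroke at far end)
bond 0 stroke at J2  (common-e at J1 fixed by 4)
bond 3 stroke at I2  (J1 effort already set via bond 4)
bond 5 stroke at I3  (common-e at J1 fixed by 4)
bond 2 stroke at I1  (common-e at J2 fixed by 0)

3  (I1, I2, I3 all integral)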